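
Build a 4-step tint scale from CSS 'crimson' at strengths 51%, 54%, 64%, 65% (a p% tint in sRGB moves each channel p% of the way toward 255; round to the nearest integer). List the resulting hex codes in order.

CSS crimson is rgb(220, 20, 60).
51%: (220 + 17.85 = 237.85→238, 20 + 119.85 = 139.85→140, 60 + 99.45 = 159.45→159) → #ee8c9f
54%: (220 + 18.9 = 238.9→239, 20 + 126.9 = 146.9→147, 60 + 105.3 = 165.3→165) → #ef93a5
64%: (220 + 22.4 = 242.4→242, 20 + 150.4 = 170.4→170, 60 + 124.8 = 184.8→185) → #f2aab9
65%: (220 + 22.75 = 242.75→243, 20 + 152.75 = 172.75→173, 60 + 126.75 = 186.75→187) → #f3adbb

#ee8c9f, #ef93a5, #f2aab9, #f3adbb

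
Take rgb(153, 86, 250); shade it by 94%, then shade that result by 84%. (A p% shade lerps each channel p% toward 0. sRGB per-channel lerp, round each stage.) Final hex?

Lerp each channel 94% toward 0:
  R: 153 + 0.94×(0−153) = 153 − 143.82 = 9.18 → 9
  G: 86 + 0.94×(0−86) = 86 − 80.84 = 5.16 → 5
  B: 250 + 0.94×(0−250) = 250 − 235 = 15 → 15
After the shade: rgb(9, 5, 15) = #09050f.
Per channel, c → c + 0.84(0 − c):
  R: 9 − 7.56 = 1.44 → 1
  G: 5 + 0.84×(0−5) = 5 − 4.2 = 0.8 → 1
  B: 15 + 0.84×(0−15) = 15 − 12.6 = 2.4 → 2
rgb(1, 1, 2) = #010102.

#010102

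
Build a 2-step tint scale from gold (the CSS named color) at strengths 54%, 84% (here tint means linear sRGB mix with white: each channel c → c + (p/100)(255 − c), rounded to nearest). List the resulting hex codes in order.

CSS gold is rgb(255, 215, 0).
54%: (255→255, 215 + 21.6 = 236.6→237, 0 + 137.7 = 137.7→138) → #FFED8A
84%: (255→255, 215 + 33.6 = 248.6→249, 0 + 214.2 = 214.2→214) → #FFF9D6

#FFED8A, #FFF9D6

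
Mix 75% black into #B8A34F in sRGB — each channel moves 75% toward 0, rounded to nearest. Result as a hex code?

#2E2914

#B8A34F is rgb(184, 163, 79).
Per channel, c → c + 0.75(0 − c):
  R: 184 + 0.75×(0−184) = 184 − 138 = 46 → 46
  G: 163 − 122.25 = 40.75 → 41
  B: 79 − 59.25 = 19.75 → 20
rgb(46, 41, 20) = #2E2914.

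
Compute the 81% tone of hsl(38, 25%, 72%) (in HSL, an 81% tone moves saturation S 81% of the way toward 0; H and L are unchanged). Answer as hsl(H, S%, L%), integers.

hsl(38, 5%, 72%)

S moves 81% from 25 toward 0: 25 − 20.25 = 4.75 → 5.
H and L are unchanged.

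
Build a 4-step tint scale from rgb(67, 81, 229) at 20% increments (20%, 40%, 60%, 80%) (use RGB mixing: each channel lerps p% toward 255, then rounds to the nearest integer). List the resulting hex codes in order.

#6974EA, #8E97EF, #B4B9F5, #D9DCFA

20%: (67 + 37.6 = 104.6→105, 81 + 34.8 = 115.8→116, 229 + 5.2 = 234.2→234) → #6974EA
40%: (67 + 75.2 = 142.2→142, 81 + 69.6 = 150.6→151, 229 + 10.4 = 239.4→239) → #8E97EF
60%: (67 + 112.8 = 179.8→180, 81 + 104.4 = 185.4→185, 229 + 15.6 = 244.6→245) → #B4B9F5
80%: (67 + 150.4 = 217.4→217, 81 + 139.2 = 220.2→220, 229 + 20.8 = 249.8→250) → #D9DCFA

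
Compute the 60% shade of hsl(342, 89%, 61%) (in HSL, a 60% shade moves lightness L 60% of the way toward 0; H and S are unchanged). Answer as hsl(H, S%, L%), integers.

hsl(342, 89%, 24%)

L moves 60% from 61 toward 0: 61 − 36.6 = 24.4 → 24.
H and S are unchanged.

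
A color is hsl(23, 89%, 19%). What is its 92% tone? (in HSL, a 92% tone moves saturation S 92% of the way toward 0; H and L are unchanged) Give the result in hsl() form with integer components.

S moves 92% from 89 toward 0: 89 − 81.88 = 7.12 → 7.
H and L are unchanged.

hsl(23, 7%, 19%)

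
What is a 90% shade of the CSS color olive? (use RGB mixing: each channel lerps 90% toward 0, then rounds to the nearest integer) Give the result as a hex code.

CSS olive is rgb(128, 128, 0).
Lerp each channel 90% toward 0:
  R: 128 + 0.9×(0−128) = 128 − 115.2 = 12.8 → 13
  G: 128 − 115.2 = 12.8 → 13
  B: 0 + 0 = 0 → 0
rgb(13, 13, 0) = #0d0d00.

#0d0d00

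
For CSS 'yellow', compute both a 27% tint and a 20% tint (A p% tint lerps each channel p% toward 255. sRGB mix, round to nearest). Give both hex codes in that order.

#FFFF45, #FFFF33

CSS yellow is rgb(255, 255, 0).
27% tint:
  R: 255 + 0.27×(255−255) = 255 + 0 = 255 → 255
  G: 255 + 0 = 255 → 255
  B: 0 + 0.27×(255−0) = 0 + 68.85 = 68.85 → 69
  → #FFFF45
20% tint:
  R: 255 + 0.2×(255−255) = 255 + 0 = 255 → 255
  G: 255 + 0 = 255 → 255
  B: 0 + 51 = 51 → 51
  → #FFFF33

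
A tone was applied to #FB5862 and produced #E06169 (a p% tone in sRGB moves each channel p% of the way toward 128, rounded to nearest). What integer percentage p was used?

22%

#FB5862 is rgb(251, 88, 98); #E06169 is rgb(224, 97, 105).
On the R channel (widest range): 224 ≈ 251 + (p/100)(128 − 251), so p ≈ 100×(224 − 251)/(128 − 251) = -2700/-123 = 21.95.
p = 22 reproduces all three channels after rounding.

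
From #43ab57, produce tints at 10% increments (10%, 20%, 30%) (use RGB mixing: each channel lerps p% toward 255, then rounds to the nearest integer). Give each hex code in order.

#56b368, #69bc79, #7bc489

#43ab57 is rgb(67, 171, 87).
10%: (67 + 18.8 = 85.8→86, 171 + 8.4 = 179.4→179, 87 + 16.8 = 103.8→104) → #56b368
20%: (67 + 37.6 = 104.6→105, 171 + 16.8 = 187.8→188, 87 + 33.6 = 120.6→121) → #69bc79
30%: (67 + 56.4 = 123.4→123, 171 + 25.2 = 196.2→196, 87 + 50.4 = 137.4→137) → #7bc489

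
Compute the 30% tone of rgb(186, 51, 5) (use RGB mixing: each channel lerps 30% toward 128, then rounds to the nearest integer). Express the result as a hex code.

A 30% tone moves each channel 30% toward 128:
  R: 186 + 0.3×(128−186) = 186 − 17.4 = 168.6 → 169
  G: 51 + 0.3×(128−51) = 51 + 23.1 = 74.1 → 74
  B: 5 + 0.3×(128−5) = 5 + 36.9 = 41.9 → 42
rgb(169, 74, 42) = #a94a2a.

#a94a2a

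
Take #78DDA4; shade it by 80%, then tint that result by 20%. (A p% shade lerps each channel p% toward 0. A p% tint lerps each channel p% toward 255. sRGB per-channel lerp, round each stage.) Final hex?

#46564D

#78DDA4 is rgb(120, 221, 164).
Per channel, c → c + 0.8(0 − c):
  R: 120 + 0.8×(0−120) = 120 − 96 = 24 → 24
  G: 221 + 0.8×(0−221) = 221 − 176.8 = 44.2 → 44
  B: 164 − 131.2 = 32.8 → 33
After the shade: rgb(24, 44, 33) = #182C21.
Per channel, c → c + 0.2(255 − c):
  R: 24 + 46.2 = 70.2 → 70
  G: 44 + 0.2×(255−44) = 44 + 42.2 = 86.2 → 86
  B: 33 + 0.2×(255−33) = 33 + 44.4 = 77.4 → 77
rgb(70, 86, 77) = #46564D.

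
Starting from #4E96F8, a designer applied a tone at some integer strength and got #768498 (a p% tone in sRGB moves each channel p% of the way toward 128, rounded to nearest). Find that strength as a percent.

#4E96F8 is rgb(78, 150, 248); #768498 is rgb(118, 132, 152).
On the B channel (widest range): 152 ≈ 248 + (p/100)(128 − 248), so p ≈ 100×(152 − 248)/(128 − 248) = -9600/-120 = 80.00.
p = 80 reproduces all three channels after rounding.

80%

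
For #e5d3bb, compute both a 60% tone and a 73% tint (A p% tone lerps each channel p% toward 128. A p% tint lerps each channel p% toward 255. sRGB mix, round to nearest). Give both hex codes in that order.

#a8a198, #f8f3ed

#e5d3bb is rgb(229, 211, 187).
60% tone:
  R: 229 − 60.6 = 168.4 → 168
  G: 211 + 0.6×(128−211) = 211 − 49.8 = 161.2 → 161
  B: 187 − 35.4 = 151.6 → 152
  → #a8a198
73% tint:
  R: 229 + 18.98 = 247.98 → 248
  G: 211 + 0.73×(255−211) = 211 + 32.12 = 243.12 → 243
  B: 187 + 49.64 = 236.64 → 237
  → #f8f3ed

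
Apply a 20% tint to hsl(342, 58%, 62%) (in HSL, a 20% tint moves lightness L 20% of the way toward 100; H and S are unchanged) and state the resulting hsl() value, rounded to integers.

L moves 20% from 62 toward 100: 62 + 7.6 = 69.6 → 70.
H and S are unchanged.

hsl(342, 58%, 70%)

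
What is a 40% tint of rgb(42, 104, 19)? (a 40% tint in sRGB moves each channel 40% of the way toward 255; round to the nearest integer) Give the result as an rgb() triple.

Lerp each channel 40% toward 255:
  R: 42 + 85.2 = 127.2 → 127
  G: 104 + 60.4 = 164.4 → 164
  B: 19 + 0.4×(255−19) = 19 + 94.4 = 113.4 → 113

rgb(127, 164, 113)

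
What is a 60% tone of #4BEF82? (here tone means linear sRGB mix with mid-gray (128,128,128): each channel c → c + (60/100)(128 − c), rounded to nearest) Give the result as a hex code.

#6BAC81

#4BEF82 is rgb(75, 239, 130).
Lerp each channel 60% toward 128:
  R: 75 + 31.8 = 106.8 → 107
  G: 239 + 0.6×(128−239) = 239 − 66.6 = 172.4 → 172
  B: 130 + 0.6×(128−130) = 130 − 1.2 = 128.8 → 129
rgb(107, 172, 129) = #6BAC81.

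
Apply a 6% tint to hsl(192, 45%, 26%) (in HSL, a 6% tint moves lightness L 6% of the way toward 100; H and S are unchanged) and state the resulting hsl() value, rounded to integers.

L moves 6% from 26 toward 100: 26 + 4.44 = 30.44 → 30.
H and S are unchanged.

hsl(192, 45%, 30%)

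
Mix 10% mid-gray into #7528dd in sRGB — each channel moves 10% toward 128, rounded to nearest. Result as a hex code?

#7528dd is rgb(117, 40, 221).
Per channel, c → c + 0.1(128 − c):
  R: 117 + 1.1 = 118.1 → 118
  G: 40 + 0.1×(128−40) = 40 + 8.8 = 48.8 → 49
  B: 221 − 9.3 = 211.7 → 212
rgb(118, 49, 212) = #7631d4.

#7631d4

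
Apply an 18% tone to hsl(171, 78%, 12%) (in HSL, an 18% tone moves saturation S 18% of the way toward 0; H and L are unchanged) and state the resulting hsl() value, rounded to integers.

S moves 18% from 78 toward 0: 78 − 14.04 = 63.96 → 64.
H and L are unchanged.

hsl(171, 64%, 12%)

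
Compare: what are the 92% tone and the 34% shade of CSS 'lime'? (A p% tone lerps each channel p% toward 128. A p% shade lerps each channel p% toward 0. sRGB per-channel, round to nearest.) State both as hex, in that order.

CSS lime is rgb(0, 255, 0).
92% tone:
  R: 0 + 117.76 = 117.76 → 118
  G: 255 + 0.92×(128−255) = 255 − 116.84 = 138.16 → 138
  B: 0 + 117.76 = 117.76 → 118
  → #768A76
34% shade:
  R: 0 + 0 = 0 → 0
  G: 255 + 0.34×(0−255) = 255 − 86.7 = 168.3 → 168
  B: 0 + 0 = 0 → 0
  → #00A800

#768A76, #00A800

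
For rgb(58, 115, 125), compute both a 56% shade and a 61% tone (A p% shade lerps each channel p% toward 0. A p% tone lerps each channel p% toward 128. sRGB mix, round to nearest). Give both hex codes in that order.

56% shade:
  R: 58 − 32.48 = 25.52 → 26
  G: 115 − 64.4 = 50.6 → 51
  B: 125 + 0.56×(0−125) = 125 − 70 = 55 → 55
  → #1a3337
61% tone:
  R: 58 + 0.61×(128−58) = 58 + 42.7 = 100.7 → 101
  G: 115 + 0.61×(128−115) = 115 + 7.93 = 122.93 → 123
  B: 125 + 0.61×(128−125) = 125 + 1.83 = 126.83 → 127
  → #657b7f

#1a3337, #657b7f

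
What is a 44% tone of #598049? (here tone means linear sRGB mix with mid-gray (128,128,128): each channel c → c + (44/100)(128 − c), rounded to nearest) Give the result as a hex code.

#598049 is rgb(89, 128, 73).
Lerp each channel 44% toward 128:
  R: 89 + 17.16 = 106.16 → 106
  G: 128 + 0 = 128 → 128
  B: 73 + 24.2 = 97.2 → 97
rgb(106, 128, 97) = #6A8061.

#6A8061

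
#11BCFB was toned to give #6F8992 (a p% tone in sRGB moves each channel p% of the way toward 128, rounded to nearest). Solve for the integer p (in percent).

#11BCFB is rgb(17, 188, 251); #6F8992 is rgb(111, 137, 146).
On the B channel (widest range): 146 ≈ 251 + (p/100)(128 − 251), so p ≈ 100×(146 − 251)/(128 − 251) = -10500/-123 = 85.37.
p = 85 reproduces all three channels after rounding.

85%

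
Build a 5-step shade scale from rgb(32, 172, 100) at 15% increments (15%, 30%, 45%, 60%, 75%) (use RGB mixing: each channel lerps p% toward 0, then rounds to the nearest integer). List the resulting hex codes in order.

#1b9255, #167846, #125f37, #0d4528, #082b19

15%: (32 − 4.8 = 27.2→27, 172 − 25.8 = 146.2→146, 100 − 15 = 85→85) → #1b9255
30%: (32 − 9.6 = 22.4→22, 172 − 51.6 = 120.4→120, 100 − 30 = 70→70) → #167846
45%: (32 − 14.4 = 17.6→18, 172 − 77.4 = 94.6→95, 100 − 45 = 55→55) → #125f37
60%: (32 − 19.2 = 12.8→13, 172 − 103.2 = 68.8→69, 100 − 60 = 40→40) → #0d4528
75%: (32 − 24 = 8→8, 172 − 129 = 43→43, 100 − 75 = 25→25) → #082b19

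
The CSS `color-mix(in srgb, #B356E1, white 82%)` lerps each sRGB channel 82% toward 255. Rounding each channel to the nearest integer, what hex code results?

#F1E1FA

#B356E1 is rgb(179, 86, 225).
An 82% tint moves each channel 82% toward 255:
  R: 179 + 0.82×(255−179) = 179 + 62.32 = 241.32 → 241
  G: 86 + 138.58 = 224.58 → 225
  B: 225 + 0.82×(255−225) = 225 + 24.6 = 249.6 → 250
rgb(241, 225, 250) = #F1E1FA.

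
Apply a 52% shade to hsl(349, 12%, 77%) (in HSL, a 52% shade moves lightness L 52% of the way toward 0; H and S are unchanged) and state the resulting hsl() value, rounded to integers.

L moves 52% from 77 toward 0: 77 − 40.04 = 36.96 → 37.
H and S are unchanged.

hsl(349, 12%, 37%)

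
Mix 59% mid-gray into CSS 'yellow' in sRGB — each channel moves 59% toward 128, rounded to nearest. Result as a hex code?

CSS yellow is rgb(255, 255, 0).
Per channel, c → c + 0.59(128 − c):
  R: 255 + 0.59×(128−255) = 255 − 74.93 = 180.07 → 180
  G: 255 + 0.59×(128−255) = 255 − 74.93 = 180.07 → 180
  B: 0 + 0.59×(128−0) = 0 + 75.52 = 75.52 → 76
rgb(180, 180, 76) = #B4B44C.

#B4B44C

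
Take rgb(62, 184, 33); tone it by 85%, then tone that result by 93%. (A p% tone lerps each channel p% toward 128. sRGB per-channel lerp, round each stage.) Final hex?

An 85% tone moves each channel 85% toward 128:
  R: 62 + 56.1 = 118.1 → 118
  G: 184 − 47.6 = 136.4 → 136
  B: 33 + 0.85×(128−33) = 33 + 80.75 = 113.75 → 114
After the tone: rgb(118, 136, 114) = #768872.
Per channel, c → c + 0.93(128 − c):
  R: 118 + 9.3 = 127.3 → 127
  G: 136 − 7.44 = 128.56 → 129
  B: 114 + 0.93×(128−114) = 114 + 13.02 = 127.02 → 127
rgb(127, 129, 127) = #7F817F.

#7F817F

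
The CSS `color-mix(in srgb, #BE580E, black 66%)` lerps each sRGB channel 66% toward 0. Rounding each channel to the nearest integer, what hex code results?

#BE580E is rgb(190, 88, 14).
Per channel, c → c + 0.66(0 − c):
  R: 190 − 125.4 = 64.6 → 65
  G: 88 + 0.66×(0−88) = 88 − 58.08 = 29.92 → 30
  B: 14 − 9.24 = 4.76 → 5
rgb(65, 30, 5) = #411E05.

#411E05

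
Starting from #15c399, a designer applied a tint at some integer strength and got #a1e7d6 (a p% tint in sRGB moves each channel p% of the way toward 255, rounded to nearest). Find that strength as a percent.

60%

#15c399 is rgb(21, 195, 153); #a1e7d6 is rgb(161, 231, 214).
On the R channel (widest range): 161 ≈ 21 + (p/100)(255 − 21), so p ≈ 100×(161 − 21)/(255 − 21) = 14000/234 = 59.83.
p = 60 reproduces all three channels after rounding.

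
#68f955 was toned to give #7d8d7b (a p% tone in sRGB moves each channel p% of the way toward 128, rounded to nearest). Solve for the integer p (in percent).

#68f955 is rgb(104, 249, 85); #7d8d7b is rgb(125, 141, 123).
On the G channel (widest range): 141 ≈ 249 + (p/100)(128 − 249), so p ≈ 100×(141 − 249)/(128 − 249) = -10800/-121 = 89.26.
p = 89 reproduces all three channels after rounding.

89%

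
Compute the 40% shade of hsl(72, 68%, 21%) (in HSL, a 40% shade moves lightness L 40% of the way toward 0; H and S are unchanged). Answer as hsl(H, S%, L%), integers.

L moves 40% from 21 toward 0: 21 − 8.4 = 12.6 → 13.
H and S are unchanged.

hsl(72, 68%, 13%)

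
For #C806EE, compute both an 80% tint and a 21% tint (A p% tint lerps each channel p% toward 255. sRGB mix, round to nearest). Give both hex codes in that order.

#F4CDFC, #D43AF2

#C806EE is rgb(200, 6, 238).
80% tint:
  R: 200 + 0.8×(255−200) = 200 + 44 = 244 → 244
  G: 6 + 0.8×(255−6) = 6 + 199.2 = 205.2 → 205
  B: 238 + 13.6 = 251.6 → 252
  → #F4CDFC
21% tint:
  R: 200 + 11.55 = 211.55 → 212
  G: 6 + 52.29 = 58.29 → 58
  B: 238 + 3.57 = 241.57 → 242
  → #D43AF2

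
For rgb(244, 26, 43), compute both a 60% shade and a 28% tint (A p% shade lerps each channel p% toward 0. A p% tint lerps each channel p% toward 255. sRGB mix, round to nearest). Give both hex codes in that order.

60% shade:
  R: 244 + 0.6×(0−244) = 244 − 146.4 = 97.6 → 98
  G: 26 + 0.6×(0−26) = 26 − 15.6 = 10.4 → 10
  B: 43 − 25.8 = 17.2 → 17
  → #620A11
28% tint:
  R: 244 + 3.08 = 247.08 → 247
  G: 26 + 0.28×(255−26) = 26 + 64.12 = 90.12 → 90
  B: 43 + 0.28×(255−43) = 43 + 59.36 = 102.36 → 102
  → #F75A66

#620A11, #F75A66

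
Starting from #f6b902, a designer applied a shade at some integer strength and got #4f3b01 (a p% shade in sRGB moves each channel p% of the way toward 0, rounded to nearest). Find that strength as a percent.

#f6b902 is rgb(246, 185, 2); #4f3b01 is rgb(79, 59, 1).
On the R channel (widest range): 79 ≈ 246 + (p/100)(0 − 246), so p ≈ 100×(79 − 246)/(0 − 246) = -16700/-246 = 67.89.
p = 68 reproduces all three channels after rounding.

68%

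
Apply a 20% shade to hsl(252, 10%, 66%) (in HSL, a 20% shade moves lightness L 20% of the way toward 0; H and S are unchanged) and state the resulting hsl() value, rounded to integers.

hsl(252, 10%, 53%)

L moves 20% from 66 toward 0: 66 − 13.2 = 52.8 → 53.
H and S are unchanged.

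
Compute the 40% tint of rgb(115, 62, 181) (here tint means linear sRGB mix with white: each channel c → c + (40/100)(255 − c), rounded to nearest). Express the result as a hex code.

#ab8bd3

A 40% tint moves each channel 40% toward 255:
  R: 115 + 0.4×(255−115) = 115 + 56 = 171 → 171
  G: 62 + 77.2 = 139.2 → 139
  B: 181 + 29.6 = 210.6 → 211
rgb(171, 139, 211) = #ab8bd3.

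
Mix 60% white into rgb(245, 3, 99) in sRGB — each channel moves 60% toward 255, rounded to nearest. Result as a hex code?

#FB9AC1

Per channel, c → c + 0.6(255 − c):
  R: 245 + 0.6×(255−245) = 245 + 6 = 251 → 251
  G: 3 + 0.6×(255−3) = 3 + 151.2 = 154.2 → 154
  B: 99 + 0.6×(255−99) = 99 + 93.6 = 192.6 → 193
rgb(251, 154, 193) = #FB9AC1.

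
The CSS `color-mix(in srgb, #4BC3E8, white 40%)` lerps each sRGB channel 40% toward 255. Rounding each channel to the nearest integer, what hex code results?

#4BC3E8 is rgb(75, 195, 232).
Per channel, c → c + 0.4(255 − c):
  R: 75 + 72 = 147 → 147
  G: 195 + 0.4×(255−195) = 195 + 24 = 219 → 219
  B: 232 + 0.4×(255−232) = 232 + 9.2 = 241.2 → 241
rgb(147, 219, 241) = #93DBF1.

#93DBF1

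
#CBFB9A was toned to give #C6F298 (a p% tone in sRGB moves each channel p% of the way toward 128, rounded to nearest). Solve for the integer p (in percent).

7%

#CBFB9A is rgb(203, 251, 154); #C6F298 is rgb(198, 242, 152).
On the G channel (widest range): 242 ≈ 251 + (p/100)(128 − 251), so p ≈ 100×(242 − 251)/(128 − 251) = -900/-123 = 7.32.
p = 7 reproduces all three channels after rounding.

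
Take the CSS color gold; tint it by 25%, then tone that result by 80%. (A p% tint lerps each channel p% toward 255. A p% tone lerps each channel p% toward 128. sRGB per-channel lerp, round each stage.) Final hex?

CSS gold is rgb(255, 215, 0).
Lerp each channel 25% toward 255:
  R: 255 + 0 = 255 → 255
  G: 215 + 0.25×(255−215) = 215 + 10 = 225 → 225
  B: 0 + 63.75 = 63.75 → 64
After the tint: rgb(255, 225, 64) = #ffe140.
An 80% tone moves each channel 80% toward 128:
  R: 255 + 0.8×(128−255) = 255 − 101.6 = 153.4 → 153
  G: 225 + 0.8×(128−225) = 225 − 77.6 = 147.4 → 147
  B: 64 + 0.8×(128−64) = 64 + 51.2 = 115.2 → 115
rgb(153, 147, 115) = #999373.

#999373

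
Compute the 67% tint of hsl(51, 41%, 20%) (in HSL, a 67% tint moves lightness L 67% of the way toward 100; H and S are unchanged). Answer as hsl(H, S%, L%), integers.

L moves 67% from 20 toward 100: 20 + 53.6 = 73.6 → 74.
H and S are unchanged.

hsl(51, 41%, 74%)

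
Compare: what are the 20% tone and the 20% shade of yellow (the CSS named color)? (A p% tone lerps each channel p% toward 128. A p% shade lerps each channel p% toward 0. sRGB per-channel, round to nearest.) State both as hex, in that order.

CSS yellow is rgb(255, 255, 0).
20% tone:
  R: 255 − 25.4 = 229.6 → 230
  G: 255 − 25.4 = 229.6 → 230
  B: 0 + 0.2×(128−0) = 0 + 25.6 = 25.6 → 26
  → #e6e61a
20% shade:
  R: 255 + 0.2×(0−255) = 255 − 51 = 204 → 204
  G: 255 + 0.2×(0−255) = 255 − 51 = 204 → 204
  B: 0 + 0.2×(0−0) = 0 + 0 = 0 → 0
  → #cccc00

#e6e61a, #cccc00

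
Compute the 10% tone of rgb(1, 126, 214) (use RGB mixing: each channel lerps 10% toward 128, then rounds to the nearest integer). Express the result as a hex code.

#0E7ECD

A 10% tone moves each channel 10% toward 128:
  R: 1 + 0.1×(128−1) = 1 + 12.7 = 13.7 → 14
  G: 126 + 0.1×(128−126) = 126 + 0.2 = 126.2 → 126
  B: 214 + 0.1×(128−214) = 214 − 8.6 = 205.4 → 205
rgb(14, 126, 205) = #0E7ECD.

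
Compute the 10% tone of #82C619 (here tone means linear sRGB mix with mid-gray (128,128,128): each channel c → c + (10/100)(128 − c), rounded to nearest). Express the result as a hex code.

#82BF23

#82C619 is rgb(130, 198, 25).
Lerp each channel 10% toward 128:
  R: 130 + 0.1×(128−130) = 130 − 0.2 = 129.8 → 130
  G: 198 − 7 = 191 → 191
  B: 25 + 0.1×(128−25) = 25 + 10.3 = 35.3 → 35
rgb(130, 191, 35) = #82BF23.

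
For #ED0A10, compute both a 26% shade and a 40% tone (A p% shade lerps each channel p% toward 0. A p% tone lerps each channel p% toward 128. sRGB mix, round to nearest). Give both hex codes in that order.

#ED0A10 is rgb(237, 10, 16).
26% shade:
  R: 237 + 0.26×(0−237) = 237 − 61.62 = 175.38 → 175
  G: 10 + 0.26×(0−10) = 10 − 2.6 = 7.4 → 7
  B: 16 + 0.26×(0−16) = 16 − 4.16 = 11.84 → 12
  → #AF070C
40% tone:
  R: 237 + 0.4×(128−237) = 237 − 43.6 = 193.4 → 193
  G: 10 + 47.2 = 57.2 → 57
  B: 16 + 0.4×(128−16) = 16 + 44.8 = 60.8 → 61
  → #C1393D

#AF070C, #C1393D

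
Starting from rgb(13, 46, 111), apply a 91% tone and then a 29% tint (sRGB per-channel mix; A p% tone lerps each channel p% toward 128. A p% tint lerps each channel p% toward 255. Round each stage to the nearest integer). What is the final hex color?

#9EA0A3

Per channel, c → c + 0.91(128 − c):
  R: 13 + 104.65 = 117.65 → 118
  G: 46 + 0.91×(128−46) = 46 + 74.62 = 120.62 → 121
  B: 111 + 0.91×(128−111) = 111 + 15.47 = 126.47 → 126
After the tone: rgb(118, 121, 126) = #76797E.
Per channel, c → c + 0.29(255 − c):
  R: 118 + 0.29×(255−118) = 118 + 39.73 = 157.73 → 158
  G: 121 + 38.86 = 159.86 → 160
  B: 126 + 37.41 = 163.41 → 163
rgb(158, 160, 163) = #9EA0A3.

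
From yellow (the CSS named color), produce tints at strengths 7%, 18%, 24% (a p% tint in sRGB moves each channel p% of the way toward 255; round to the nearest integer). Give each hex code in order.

#FFFF12, #FFFF2E, #FFFF3D

CSS yellow is rgb(255, 255, 0).
7%: (255→255, 255→255, 0 + 17.85 = 17.85→18) → #FFFF12
18%: (255→255, 255→255, 0 + 45.9 = 45.9→46) → #FFFF2E
24%: (255→255, 255→255, 0 + 61.2 = 61.2→61) → #FFFF3D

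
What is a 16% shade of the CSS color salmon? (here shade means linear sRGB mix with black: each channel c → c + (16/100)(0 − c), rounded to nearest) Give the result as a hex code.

#D26C60

CSS salmon is rgb(250, 128, 114).
Per channel, c → c + 0.16(0 − c):
  R: 250 − 40 = 210 → 210
  G: 128 + 0.16×(0−128) = 128 − 20.48 = 107.52 → 108
  B: 114 + 0.16×(0−114) = 114 − 18.24 = 95.76 → 96
rgb(210, 108, 96) = #D26C60.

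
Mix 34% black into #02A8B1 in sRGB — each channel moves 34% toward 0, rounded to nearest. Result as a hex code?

#016F75

#02A8B1 is rgb(2, 168, 177).
Per channel, c → c + 0.34(0 − c):
  R: 2 + 0.34×(0−2) = 2 − 0.68 = 1.32 → 1
  G: 168 − 57.12 = 110.88 → 111
  B: 177 + 0.34×(0−177) = 177 − 60.18 = 116.82 → 117
rgb(1, 111, 117) = #016F75.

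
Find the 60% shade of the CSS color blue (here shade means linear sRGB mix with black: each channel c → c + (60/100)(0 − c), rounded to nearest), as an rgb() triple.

CSS blue is rgb(0, 0, 255).
A 60% shade moves each channel 60% toward 0:
  R: 0 + 0.6×(0−0) = 0 + 0 = 0 → 0
  G: 0 + 0 = 0 → 0
  B: 255 + 0.6×(0−255) = 255 − 153 = 102 → 102

rgb(0, 0, 102)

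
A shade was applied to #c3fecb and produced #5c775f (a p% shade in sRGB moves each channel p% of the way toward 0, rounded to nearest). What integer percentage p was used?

53%

#c3fecb is rgb(195, 254, 203); #5c775f is rgb(92, 119, 95).
On the G channel (widest range): 119 ≈ 254 + (p/100)(0 − 254), so p ≈ 100×(119 − 254)/(0 − 254) = -13500/-254 = 53.15.
p = 53 reproduces all three channels after rounding.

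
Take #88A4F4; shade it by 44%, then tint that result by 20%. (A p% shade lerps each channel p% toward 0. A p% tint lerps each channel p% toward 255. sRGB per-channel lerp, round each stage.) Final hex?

#707DA1

#88A4F4 is rgb(136, 164, 244).
Per channel, c → c + 0.44(0 − c):
  R: 136 + 0.44×(0−136) = 136 − 59.84 = 76.16 → 76
  G: 164 − 72.16 = 91.84 → 92
  B: 244 + 0.44×(0−244) = 244 − 107.36 = 136.64 → 137
After the shade: rgb(76, 92, 137) = #4C5C89.
Lerp each channel 20% toward 255:
  R: 76 + 0.2×(255−76) = 76 + 35.8 = 111.8 → 112
  G: 92 + 32.6 = 124.6 → 125
  B: 137 + 0.2×(255−137) = 137 + 23.6 = 160.6 → 161
rgb(112, 125, 161) = #707DA1.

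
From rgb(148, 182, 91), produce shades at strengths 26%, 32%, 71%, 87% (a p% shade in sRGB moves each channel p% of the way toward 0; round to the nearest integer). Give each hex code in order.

26%: (148 − 38.48 = 109.52→110, 182 − 47.32 = 134.68→135, 91 − 23.66 = 67.34→67) → #6E8743
32%: (148 − 47.36 = 100.64→101, 182 − 58.24 = 123.76→124, 91 − 29.12 = 61.88→62) → #657C3E
71%: (148 − 105.08 = 42.92→43, 182 − 129.22 = 52.78→53, 91 − 64.61 = 26.39→26) → #2B351A
87%: (148 − 128.76 = 19.24→19, 182 − 158.34 = 23.66→24, 91 − 79.17 = 11.83→12) → #13180C

#6E8743, #657C3E, #2B351A, #13180C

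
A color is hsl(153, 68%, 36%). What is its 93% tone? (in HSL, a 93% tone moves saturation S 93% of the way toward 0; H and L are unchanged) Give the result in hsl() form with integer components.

S moves 93% from 68 toward 0: 68 − 63.24 = 4.76 → 5.
H and L are unchanged.

hsl(153, 5%, 36%)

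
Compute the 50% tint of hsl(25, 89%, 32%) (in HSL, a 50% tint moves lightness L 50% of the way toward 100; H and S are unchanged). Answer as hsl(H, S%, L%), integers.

hsl(25, 89%, 66%)

L moves 50% from 32 toward 100: 32 + 34 = 66 → 66.
H and S are unchanged.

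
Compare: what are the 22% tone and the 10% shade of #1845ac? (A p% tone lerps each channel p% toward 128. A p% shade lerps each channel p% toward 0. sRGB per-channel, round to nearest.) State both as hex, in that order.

#1845ac is rgb(24, 69, 172).
22% tone:
  R: 24 + 0.22×(128−24) = 24 + 22.88 = 46.88 → 47
  G: 69 + 0.22×(128−69) = 69 + 12.98 = 81.98 → 82
  B: 172 + 0.22×(128−172) = 172 − 9.68 = 162.32 → 162
  → #2f52a2
10% shade:
  R: 24 − 2.4 = 21.6 → 22
  G: 69 − 6.9 = 62.1 → 62
  B: 172 + 0.1×(0−172) = 172 − 17.2 = 154.8 → 155
  → #163e9b

#2f52a2, #163e9b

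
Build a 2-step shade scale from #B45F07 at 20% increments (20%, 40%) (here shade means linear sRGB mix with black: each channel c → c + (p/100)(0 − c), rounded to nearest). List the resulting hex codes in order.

#B45F07 is rgb(180, 95, 7).
20%: (180 − 36 = 144→144, 95 − 19 = 76→76, 7 − 1.4 = 5.6→6) → #904C06
40%: (180 − 72 = 108→108, 95 − 38 = 57→57, 7 − 2.8 = 4.2→4) → #6C3904

#904C06, #6C3904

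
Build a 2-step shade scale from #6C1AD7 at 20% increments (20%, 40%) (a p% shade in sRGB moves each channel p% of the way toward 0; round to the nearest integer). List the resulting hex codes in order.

#5615AC, #411081

#6C1AD7 is rgb(108, 26, 215).
20%: (108 − 21.6 = 86.4→86, 26 − 5.2 = 20.8→21, 215 − 43 = 172→172) → #5615AC
40%: (108 − 43.2 = 64.8→65, 26 − 10.4 = 15.6→16, 215 − 86 = 129→129) → #411081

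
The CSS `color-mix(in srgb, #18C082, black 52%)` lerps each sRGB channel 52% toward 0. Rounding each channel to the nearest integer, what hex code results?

#18C082 is rgb(24, 192, 130).
Lerp each channel 52% toward 0:
  R: 24 + 0.52×(0−24) = 24 − 12.48 = 11.52 → 12
  G: 192 + 0.52×(0−192) = 192 − 99.84 = 92.16 → 92
  B: 130 + 0.52×(0−130) = 130 − 67.6 = 62.4 → 62
rgb(12, 92, 62) = #0C5C3E.

#0C5C3E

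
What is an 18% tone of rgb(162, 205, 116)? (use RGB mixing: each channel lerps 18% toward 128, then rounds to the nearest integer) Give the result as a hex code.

Lerp each channel 18% toward 128:
  R: 162 − 6.12 = 155.88 → 156
  G: 205 − 13.86 = 191.14 → 191
  B: 116 + 2.16 = 118.16 → 118
rgb(156, 191, 118) = #9cbf76.

#9cbf76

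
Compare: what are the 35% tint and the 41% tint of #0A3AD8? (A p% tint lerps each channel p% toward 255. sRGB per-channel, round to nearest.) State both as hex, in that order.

#607FE6, #6E8BE8

#0A3AD8 is rgb(10, 58, 216).
35% tint:
  R: 10 + 85.75 = 95.75 → 96
  G: 58 + 68.95 = 126.95 → 127
  B: 216 + 0.35×(255−216) = 216 + 13.65 = 229.65 → 230
  → #607FE6
41% tint:
  R: 10 + 100.45 = 110.45 → 110
  G: 58 + 0.41×(255−58) = 58 + 80.77 = 138.77 → 139
  B: 216 + 0.41×(255−216) = 216 + 15.99 = 231.99 → 232
  → #6E8BE8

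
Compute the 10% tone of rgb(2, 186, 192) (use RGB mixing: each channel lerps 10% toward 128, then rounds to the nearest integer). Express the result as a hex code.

#0FB4BA

Per channel, c → c + 0.1(128 − c):
  R: 2 + 0.1×(128−2) = 2 + 12.6 = 14.6 → 15
  G: 186 + 0.1×(128−186) = 186 − 5.8 = 180.2 → 180
  B: 192 + 0.1×(128−192) = 192 − 6.4 = 185.6 → 186
rgb(15, 180, 186) = #0FB4BA.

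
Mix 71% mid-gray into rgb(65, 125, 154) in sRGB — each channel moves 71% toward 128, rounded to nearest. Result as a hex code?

#6e7f88

Lerp each channel 71% toward 128:
  R: 65 + 44.73 = 109.73 → 110
  G: 125 + 0.71×(128−125) = 125 + 2.13 = 127.13 → 127
  B: 154 + 0.71×(128−154) = 154 − 18.46 = 135.54 → 136
rgb(110, 127, 136) = #6e7f88.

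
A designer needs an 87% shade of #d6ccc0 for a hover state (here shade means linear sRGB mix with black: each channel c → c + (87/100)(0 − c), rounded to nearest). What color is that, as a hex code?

#d6ccc0 is rgb(214, 204, 192).
Per channel, c → c + 0.87(0 − c):
  R: 214 − 186.18 = 27.82 → 28
  G: 204 − 177.48 = 26.52 → 27
  B: 192 + 0.87×(0−192) = 192 − 167.04 = 24.96 → 25
rgb(28, 27, 25) = #1c1b19.

#1c1b19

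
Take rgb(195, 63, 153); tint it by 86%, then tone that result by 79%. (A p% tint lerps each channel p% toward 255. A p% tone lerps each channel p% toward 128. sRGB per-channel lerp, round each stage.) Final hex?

Lerp each channel 86% toward 255:
  R: 195 + 0.86×(255−195) = 195 + 51.6 = 246.6 → 247
  G: 63 + 0.86×(255−63) = 63 + 165.12 = 228.12 → 228
  B: 153 + 87.72 = 240.72 → 241
After the tint: rgb(247, 228, 241) = #f7e4f1.
Per channel, c → c + 0.79(128 − c):
  R: 247 + 0.79×(128−247) = 247 − 94.01 = 152.99 → 153
  G: 228 − 79 = 149 → 149
  B: 241 + 0.79×(128−241) = 241 − 89.27 = 151.73 → 152
rgb(153, 149, 152) = #999598.

#999598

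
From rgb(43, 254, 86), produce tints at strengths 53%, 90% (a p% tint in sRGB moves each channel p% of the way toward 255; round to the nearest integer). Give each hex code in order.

#9BFFB0, #EAFFEE

53%: (43 + 112.36 = 155.36→155, 254 + 0.53 = 254.53→255, 86 + 89.57 = 175.57→176) → #9BFFB0
90%: (43 + 190.8 = 233.8→234, 254 + 0.9 = 254.9→255, 86 + 152.1 = 238.1→238) → #EAFFEE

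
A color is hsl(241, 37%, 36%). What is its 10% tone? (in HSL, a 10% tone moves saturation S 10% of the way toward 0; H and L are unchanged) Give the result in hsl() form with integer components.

hsl(241, 33%, 36%)

S moves 10% from 37 toward 0: 37 − 3.7 = 33.3 → 33.
H and L are unchanged.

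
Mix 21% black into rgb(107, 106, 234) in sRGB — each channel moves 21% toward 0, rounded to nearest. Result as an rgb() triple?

A 21% shade moves each channel 21% toward 0:
  R: 107 − 22.47 = 84.53 → 85
  G: 106 + 0.21×(0−106) = 106 − 22.26 = 83.74 → 84
  B: 234 + 0.21×(0−234) = 234 − 49.14 = 184.86 → 185

rgb(85, 84, 185)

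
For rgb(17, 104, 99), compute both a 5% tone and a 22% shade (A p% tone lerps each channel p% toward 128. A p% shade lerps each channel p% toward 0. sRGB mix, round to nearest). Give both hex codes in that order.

#176964, #0d514d

5% tone:
  R: 17 + 0.05×(128−17) = 17 + 5.55 = 22.55 → 23
  G: 104 + 0.05×(128−104) = 104 + 1.2 = 105.2 → 105
  B: 99 + 1.45 = 100.45 → 100
  → #176964
22% shade:
  R: 17 + 0.22×(0−17) = 17 − 3.74 = 13.26 → 13
  G: 104 + 0.22×(0−104) = 104 − 22.88 = 81.12 → 81
  B: 99 − 21.78 = 77.22 → 77
  → #0d514d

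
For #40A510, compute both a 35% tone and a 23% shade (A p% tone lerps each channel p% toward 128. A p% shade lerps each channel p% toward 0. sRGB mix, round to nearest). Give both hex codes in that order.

#40A510 is rgb(64, 165, 16).
35% tone:
  R: 64 + 22.4 = 86.4 → 86
  G: 165 − 12.95 = 152.05 → 152
  B: 16 + 39.2 = 55.2 → 55
  → #569837
23% shade:
  R: 64 − 14.72 = 49.28 → 49
  G: 165 + 0.23×(0−165) = 165 − 37.95 = 127.05 → 127
  B: 16 + 0.23×(0−16) = 16 − 3.68 = 12.32 → 12
  → #317F0C

#569837, #317F0C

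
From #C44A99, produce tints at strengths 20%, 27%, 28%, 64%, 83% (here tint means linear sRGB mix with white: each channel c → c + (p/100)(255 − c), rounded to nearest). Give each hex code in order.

#D06EAD, #D47BB5, #D57DB6, #EABEDA, #F5E0EE

#C44A99 is rgb(196, 74, 153).
20%: (196 + 11.8 = 207.8→208, 74 + 36.2 = 110.2→110, 153 + 20.4 = 173.4→173) → #D06EAD
27%: (196 + 15.93 = 211.93→212, 74 + 48.87 = 122.87→123, 153 + 27.54 = 180.54→181) → #D47BB5
28%: (196 + 16.52 = 212.52→213, 74 + 50.68 = 124.68→125, 153 + 28.56 = 181.56→182) → #D57DB6
64%: (196 + 37.76 = 233.76→234, 74 + 115.84 = 189.84→190, 153 + 65.28 = 218.28→218) → #EABEDA
83%: (196 + 48.97 = 244.97→245, 74 + 150.23 = 224.23→224, 153 + 84.66 = 237.66→238) → #F5E0EE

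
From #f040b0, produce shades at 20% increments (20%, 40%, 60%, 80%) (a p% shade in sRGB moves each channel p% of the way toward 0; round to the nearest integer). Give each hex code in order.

#c0338d, #90266a, #601a46, #300d23

#f040b0 is rgb(240, 64, 176).
20%: (240 − 48 = 192→192, 64 − 12.8 = 51.2→51, 176 − 35.2 = 140.8→141) → #c0338d
40%: (240 − 96 = 144→144, 64 − 25.6 = 38.4→38, 176 − 70.4 = 105.6→106) → #90266a
60%: (240 − 144 = 96→96, 64 − 38.4 = 25.6→26, 176 − 105.6 = 70.4→70) → #601a46
80%: (240 − 192 = 48→48, 64 − 51.2 = 12.8→13, 176 − 140.8 = 35.2→35) → #300d23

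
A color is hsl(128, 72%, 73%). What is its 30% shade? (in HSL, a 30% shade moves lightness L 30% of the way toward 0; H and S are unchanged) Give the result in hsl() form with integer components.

hsl(128, 72%, 51%)

L moves 30% from 73 toward 0: 73 − 21.9 = 51.1 → 51.
H and S are unchanged.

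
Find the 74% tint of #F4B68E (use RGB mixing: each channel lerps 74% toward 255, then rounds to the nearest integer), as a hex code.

#F4B68E is rgb(244, 182, 142).
A 74% tint moves each channel 74% toward 255:
  R: 244 + 8.14 = 252.14 → 252
  G: 182 + 0.74×(255−182) = 182 + 54.02 = 236.02 → 236
  B: 142 + 0.74×(255−142) = 142 + 83.62 = 225.62 → 226
rgb(252, 236, 226) = #FCECE2.

#FCECE2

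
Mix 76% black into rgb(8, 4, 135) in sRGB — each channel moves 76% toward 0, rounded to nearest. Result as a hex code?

#020120

A 76% shade moves each channel 76% toward 0:
  R: 8 + 0.76×(0−8) = 8 − 6.08 = 1.92 → 2
  G: 4 − 3.04 = 0.96 → 1
  B: 135 − 102.6 = 32.4 → 32
rgb(2, 1, 32) = #020120.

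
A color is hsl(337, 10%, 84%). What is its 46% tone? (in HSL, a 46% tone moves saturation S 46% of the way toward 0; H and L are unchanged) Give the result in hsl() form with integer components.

hsl(337, 5%, 84%)

S moves 46% from 10 toward 0: 10 − 4.6 = 5.4 → 5.
H and L are unchanged.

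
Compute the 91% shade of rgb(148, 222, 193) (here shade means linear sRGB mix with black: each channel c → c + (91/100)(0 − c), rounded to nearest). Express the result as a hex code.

#0D1411

Lerp each channel 91% toward 0:
  R: 148 − 134.68 = 13.32 → 13
  G: 222 + 0.91×(0−222) = 222 − 202.02 = 19.98 → 20
  B: 193 + 0.91×(0−193) = 193 − 175.63 = 17.37 → 17
rgb(13, 20, 17) = #0D1411.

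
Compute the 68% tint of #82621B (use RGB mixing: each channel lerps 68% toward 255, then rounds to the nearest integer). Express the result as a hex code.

#D7CDB6

#82621B is rgb(130, 98, 27).
A 68% tint moves each channel 68% toward 255:
  R: 130 + 85 = 215 → 215
  G: 98 + 0.68×(255−98) = 98 + 106.76 = 204.76 → 205
  B: 27 + 0.68×(255−27) = 27 + 155.04 = 182.04 → 182
rgb(215, 205, 182) = #D7CDB6.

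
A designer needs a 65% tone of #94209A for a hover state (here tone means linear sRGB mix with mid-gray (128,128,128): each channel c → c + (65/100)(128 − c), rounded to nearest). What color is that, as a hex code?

#875E89

#94209A is rgb(148, 32, 154).
Per channel, c → c + 0.65(128 − c):
  R: 148 − 13 = 135 → 135
  G: 32 + 62.4 = 94.4 → 94
  B: 154 + 0.65×(128−154) = 154 − 16.9 = 137.1 → 137
rgb(135, 94, 137) = #875E89.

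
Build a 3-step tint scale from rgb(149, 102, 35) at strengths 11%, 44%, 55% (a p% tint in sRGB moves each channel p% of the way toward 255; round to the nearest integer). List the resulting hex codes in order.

11%: (149 + 11.66 = 160.66→161, 102 + 16.83 = 118.83→119, 35 + 24.2 = 59.2→59) → #A1773B
44%: (149 + 46.64 = 195.64→196, 102 + 67.32 = 169.32→169, 35 + 96.8 = 131.8→132) → #C4A984
55%: (149 + 58.3 = 207.3→207, 102 + 84.15 = 186.15→186, 35 + 121 = 156→156) → #CFBA9C

#A1773B, #C4A984, #CFBA9C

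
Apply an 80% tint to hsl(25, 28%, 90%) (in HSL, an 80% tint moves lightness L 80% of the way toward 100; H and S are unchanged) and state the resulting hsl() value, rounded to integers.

hsl(25, 28%, 98%)

L moves 80% from 90 toward 100: 90 + 8 = 98 → 98.
H and S are unchanged.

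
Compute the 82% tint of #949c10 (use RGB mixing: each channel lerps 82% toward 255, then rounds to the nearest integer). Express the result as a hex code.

#ecedd4

#949c10 is rgb(148, 156, 16).
An 82% tint moves each channel 82% toward 255:
  R: 148 + 0.82×(255−148) = 148 + 87.74 = 235.74 → 236
  G: 156 + 0.82×(255−156) = 156 + 81.18 = 237.18 → 237
  B: 16 + 0.82×(255−16) = 16 + 195.98 = 211.98 → 212
rgb(236, 237, 212) = #ecedd4.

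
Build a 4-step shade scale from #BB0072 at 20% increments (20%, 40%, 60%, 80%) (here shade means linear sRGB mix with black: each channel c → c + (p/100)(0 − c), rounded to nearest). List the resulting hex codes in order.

#96005B, #700044, #4B002E, #250017

#BB0072 is rgb(187, 0, 114).
20%: (187 − 37.4 = 149.6→150, 0→0, 114 − 22.8 = 91.2→91) → #96005B
40%: (187 − 74.8 = 112.2→112, 0→0, 114 − 45.6 = 68.4→68) → #700044
60%: (187 − 112.2 = 74.8→75, 0→0, 114 − 68.4 = 45.6→46) → #4B002E
80%: (187 − 149.6 = 37.4→37, 0→0, 114 − 91.2 = 22.8→23) → #250017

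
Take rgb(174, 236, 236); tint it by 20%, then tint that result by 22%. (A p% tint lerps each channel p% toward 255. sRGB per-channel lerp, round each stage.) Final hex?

#CCF3F3

A 20% tint moves each channel 20% toward 255:
  R: 174 + 0.2×(255−174) = 174 + 16.2 = 190.2 → 190
  G: 236 + 0.2×(255−236) = 236 + 3.8 = 239.8 → 240
  B: 236 + 0.2×(255−236) = 236 + 3.8 = 239.8 → 240
After the tint: rgb(190, 240, 240) = #BEF0F0.
A 22% tint moves each channel 22% toward 255:
  R: 190 + 0.22×(255−190) = 190 + 14.3 = 204.3 → 204
  G: 240 + 3.3 = 243.3 → 243
  B: 240 + 0.22×(255−240) = 240 + 3.3 = 243.3 → 243
rgb(204, 243, 243) = #CCF3F3.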